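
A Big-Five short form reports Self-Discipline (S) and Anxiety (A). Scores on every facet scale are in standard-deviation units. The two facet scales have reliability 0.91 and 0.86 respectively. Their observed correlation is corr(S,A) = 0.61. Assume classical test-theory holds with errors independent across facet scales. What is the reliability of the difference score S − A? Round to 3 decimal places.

0.705

Var(S−A) = 1 + 1 − 2·0.61 = 2 − 1.22 = 0.78.
With uncorrelated errors the cross-covariances are all true-score covariance, so they carry over unchanged; only the diagonal terms shrink to ρᵢσᵢ².
True-score variance = [0.91 + 0.86] − 1.22 = 1.77 − 1.22 = 0.55.
Reliability = 0.55 / 0.78 = 0.705.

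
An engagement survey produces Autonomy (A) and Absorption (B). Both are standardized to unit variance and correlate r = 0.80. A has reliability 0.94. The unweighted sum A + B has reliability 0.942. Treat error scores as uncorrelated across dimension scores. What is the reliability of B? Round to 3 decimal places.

Var(A+B) = 2 + 2·0.80 = 3.600.
True-score variance = ρ_A + ρ_B + 2·0.80, so 0.942 = (0.94 + ρ_B + 1.60) / 3.600.
ρ_B = 0.942·3.600 − 0.94 − 1.60 = 0.851.

0.851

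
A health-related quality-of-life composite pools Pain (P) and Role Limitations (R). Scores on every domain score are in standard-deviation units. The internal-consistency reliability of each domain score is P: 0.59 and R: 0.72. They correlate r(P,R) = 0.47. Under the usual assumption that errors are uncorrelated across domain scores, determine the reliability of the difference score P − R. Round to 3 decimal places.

Var(P−R) = 1 + 1 − 2·0.47 = 2 − 0.94 = 1.06.
With uncorrelated errors the cross-covariances are all true-score covariance, so they carry over unchanged; only the diagonal terms shrink to ρᵢσᵢ².
True-score variance = [0.59 + 0.72] − 0.94 = 1.31 − 0.94 = 0.37.
Reliability = 0.37 / 1.06 = 0.349.

0.349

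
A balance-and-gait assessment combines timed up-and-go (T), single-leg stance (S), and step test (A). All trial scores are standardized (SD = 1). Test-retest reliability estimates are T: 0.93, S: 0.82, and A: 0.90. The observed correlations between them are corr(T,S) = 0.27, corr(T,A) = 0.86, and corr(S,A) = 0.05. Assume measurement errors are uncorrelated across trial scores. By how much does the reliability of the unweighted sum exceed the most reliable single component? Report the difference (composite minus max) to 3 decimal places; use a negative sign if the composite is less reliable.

Var(sum) = 3 + 2.36 = 5.36; true-score variance = 2.65 + 2.36 = 5.01; composite reliability = 0.9347.
Max component reliability = 0.9300.
Difference = 0.9347 − 0.9300 = 0.005.

0.005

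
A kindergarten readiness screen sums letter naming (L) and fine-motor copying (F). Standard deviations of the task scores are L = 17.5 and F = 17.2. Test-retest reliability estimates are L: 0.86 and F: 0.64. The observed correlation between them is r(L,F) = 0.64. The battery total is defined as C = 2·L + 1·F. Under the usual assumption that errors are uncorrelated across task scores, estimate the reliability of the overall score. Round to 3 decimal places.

0.879

Var(C) = 2²·17.5² + 17.2² + 2·[2·17.5·17.2·0.64] = 1520.84 + 770.56 = 2291.4.
With uncorrelated errors the cross-covariances are all true-score covariance, so they carry over unchanged; only the diagonal terms shrink to ρᵢσᵢ².
True-score variance = [2²·17.5²·0.86 + 17.2²·0.64] + 770.56 = 1242.84 + 770.56 = 2013.4.
Reliability = 2013.4 / 2291.4 = 0.879.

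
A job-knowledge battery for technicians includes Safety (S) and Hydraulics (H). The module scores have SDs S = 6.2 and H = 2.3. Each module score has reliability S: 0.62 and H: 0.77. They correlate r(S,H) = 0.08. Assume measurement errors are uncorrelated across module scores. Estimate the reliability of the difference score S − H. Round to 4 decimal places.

Var(S−H) = 6.2² + 2.3² − 2·6.2·2.3·0.08 = 43.73 − 2.2816 = 41.4484.
Because errors are independent across components, Cov(Tᵢ,Tⱼ) = Cov(Xᵢ,Xⱼ); the off-diagonal part of the true-score variance is the same as above.
True-score variance = [6.2²·0.62 + 2.3²·0.77] − 2.2816 = 27.9061 − 2.2816 = 25.6245.
Reliability = 25.6245 / 41.4484 = 0.6182.

0.6182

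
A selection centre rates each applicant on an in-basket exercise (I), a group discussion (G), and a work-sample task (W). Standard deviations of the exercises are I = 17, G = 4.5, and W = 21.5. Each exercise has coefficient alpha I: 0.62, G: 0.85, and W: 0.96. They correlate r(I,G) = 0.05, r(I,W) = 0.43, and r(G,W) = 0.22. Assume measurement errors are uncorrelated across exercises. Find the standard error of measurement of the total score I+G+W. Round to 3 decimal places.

Var(total) = 771.5 + 364.55 = 1136.05.
True-score variance = 640.153 + 364.55 = 1004.7, so reliability = 0.8844.
Error variance = 1136.05 − 1004.7 = 131.347; SEM = √131.347 = 11.461.

11.461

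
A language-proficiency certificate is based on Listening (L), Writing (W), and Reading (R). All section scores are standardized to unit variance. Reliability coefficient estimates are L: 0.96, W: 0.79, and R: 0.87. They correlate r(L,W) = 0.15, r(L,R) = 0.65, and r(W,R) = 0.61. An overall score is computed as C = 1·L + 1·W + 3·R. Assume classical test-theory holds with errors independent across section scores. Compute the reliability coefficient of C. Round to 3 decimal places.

0.925

Var(C) = 1 + 1 + 3² + 2·[0.15 + 3·0.65 + 3·0.61] = 11 + 7.86 = 18.86.
With uncorrelated errors the cross-covariances are all true-score covariance, so they carry over unchanged; only the diagonal terms shrink to ρᵢσᵢ².
True-score variance = [0.96 + 0.79 + 3²·0.87] + 7.86 = 9.58 + 7.86 = 17.44.
Reliability = 17.44 / 18.86 = 0.925.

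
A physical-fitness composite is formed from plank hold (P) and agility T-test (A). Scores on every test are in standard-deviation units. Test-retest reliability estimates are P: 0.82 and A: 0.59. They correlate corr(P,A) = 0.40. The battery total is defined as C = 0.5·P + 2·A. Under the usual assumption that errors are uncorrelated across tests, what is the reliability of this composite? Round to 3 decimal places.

0.666

Var(C) = 0.5² + 2² + 2·[0.40] = 4.25 + 0.8 = 5.05.
Under uncorrelated errors the observed covariances equal the true-score covariances, so only the own-variance terms attenuate.
True-score variance = [0.5²·0.82 + 2²·0.59] + 0.8 = 2.565 + 0.8 = 3.365.
Reliability = 3.365 / 5.05 = 0.666.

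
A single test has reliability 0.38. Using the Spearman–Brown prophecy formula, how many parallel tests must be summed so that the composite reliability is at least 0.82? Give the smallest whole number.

8

k ≥ ρ*(1−ρ₁)/(ρ₁(1−ρ*)) = 0.82·0.62 / (0.38·0.18) = 7.433.
Smallest integer k = 8.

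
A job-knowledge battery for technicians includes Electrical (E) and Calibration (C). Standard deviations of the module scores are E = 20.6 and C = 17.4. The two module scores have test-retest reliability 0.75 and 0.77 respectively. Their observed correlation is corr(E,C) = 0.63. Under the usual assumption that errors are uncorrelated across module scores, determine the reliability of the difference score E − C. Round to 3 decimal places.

Var(E−C) = 20.6² + 17.4² − 2·20.6·17.4·0.63 = 727.12 − 451.634 = 275.486.
With uncorrelated errors the cross-covariances are all true-score covariance, so they carry over unchanged; only the diagonal terms shrink to ρᵢσᵢ².
True-score variance = [20.6²·0.75 + 17.4²·0.77] − 451.634 = 551.395 − 451.634 = 99.7608.
Reliability = 99.7608 / 275.486 = 0.362.

0.362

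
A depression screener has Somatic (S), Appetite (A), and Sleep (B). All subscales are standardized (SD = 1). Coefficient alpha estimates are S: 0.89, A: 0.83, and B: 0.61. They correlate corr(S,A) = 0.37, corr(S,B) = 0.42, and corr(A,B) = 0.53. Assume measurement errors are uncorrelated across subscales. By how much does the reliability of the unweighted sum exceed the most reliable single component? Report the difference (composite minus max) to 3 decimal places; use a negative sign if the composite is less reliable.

-0.009

Var(sum) = 3 + 2.64 = 5.64; true-score variance = 2.33 + 2.64 = 4.97; composite reliability = 0.8812.
Max component reliability = 0.8900.
Difference = 0.8812 − 0.8900 = -0.009.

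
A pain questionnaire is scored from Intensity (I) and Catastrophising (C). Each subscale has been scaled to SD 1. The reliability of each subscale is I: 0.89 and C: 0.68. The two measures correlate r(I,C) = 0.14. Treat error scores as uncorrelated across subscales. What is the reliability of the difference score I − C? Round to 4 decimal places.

0.7500

Var(I−C) = 1 + 1 − 2·0.14 = 2 − 0.28 = 1.72.
Because errors are independent across components, Cov(Tᵢ,Tⱼ) = Cov(Xᵢ,Xⱼ); the off-diagonal part of the true-score variance is the same as above.
True-score variance = [0.89 + 0.68] − 0.28 = 1.57 − 0.28 = 1.29.
Reliability = 1.29 / 1.72 = 0.7500.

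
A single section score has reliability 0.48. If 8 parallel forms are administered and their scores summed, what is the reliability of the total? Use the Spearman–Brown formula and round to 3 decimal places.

0.881

ρ_k = kρ / (1 + (k−1)ρ) = 8·0.48 / (1 + 7·0.48) = 3.840 / 4.360 = 0.881.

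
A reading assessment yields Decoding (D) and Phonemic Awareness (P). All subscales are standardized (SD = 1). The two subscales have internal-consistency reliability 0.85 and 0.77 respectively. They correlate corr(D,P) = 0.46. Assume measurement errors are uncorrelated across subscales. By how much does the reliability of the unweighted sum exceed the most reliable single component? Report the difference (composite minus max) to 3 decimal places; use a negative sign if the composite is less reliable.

0.020

Var(sum) = 2 + 0.92 = 2.92; true-score variance = 1.62 + 0.92 = 2.54; composite reliability = 0.8699.
Max component reliability = 0.8500.
Difference = 0.8699 − 0.8500 = 0.020.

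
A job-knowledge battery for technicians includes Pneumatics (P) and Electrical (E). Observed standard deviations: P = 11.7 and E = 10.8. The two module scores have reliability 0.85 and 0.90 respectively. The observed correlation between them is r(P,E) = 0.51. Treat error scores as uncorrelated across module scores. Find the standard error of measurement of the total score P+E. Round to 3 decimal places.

5.674

Var(total) = 253.53 + 128.887 = 382.417.
True-score variance = 221.332 + 128.887 = 350.22, so reliability = 0.9158.
Error variance = 382.417 − 350.22 = 32.1975; SEM = √32.1975 = 5.674.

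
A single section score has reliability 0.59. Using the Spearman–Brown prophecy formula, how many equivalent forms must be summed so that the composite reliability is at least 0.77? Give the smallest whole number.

3

k ≥ ρ*(1−ρ₁)/(ρ₁(1−ρ*)) = 0.77·0.41 / (0.59·0.23) = 2.326.
Smallest integer k = 3.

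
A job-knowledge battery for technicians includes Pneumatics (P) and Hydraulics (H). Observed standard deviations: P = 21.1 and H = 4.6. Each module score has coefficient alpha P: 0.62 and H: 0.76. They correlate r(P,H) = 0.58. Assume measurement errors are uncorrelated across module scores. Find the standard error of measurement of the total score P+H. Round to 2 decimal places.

13.20

Var(total) = 466.37 + 112.59 = 578.96.
True-score variance = 292.112 + 112.59 = 404.701, so reliability = 0.6990.
Error variance = 578.96 − 404.701 = 174.258; SEM = √174.258 = 13.20.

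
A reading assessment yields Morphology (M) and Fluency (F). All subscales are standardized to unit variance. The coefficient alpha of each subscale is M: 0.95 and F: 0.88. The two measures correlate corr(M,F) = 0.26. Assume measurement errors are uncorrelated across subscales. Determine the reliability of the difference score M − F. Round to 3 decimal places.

Var(M−F) = 1 + 1 − 2·0.26 = 2 − 0.52 = 1.48.
Because errors are independent across components, Cov(Tᵢ,Tⱼ) = Cov(Xᵢ,Xⱼ); the off-diagonal part of the true-score variance is the same as above.
True-score variance = [0.95 + 0.88] − 0.52 = 1.83 − 0.52 = 1.31.
Reliability = 1.31 / 1.48 = 0.885.

0.885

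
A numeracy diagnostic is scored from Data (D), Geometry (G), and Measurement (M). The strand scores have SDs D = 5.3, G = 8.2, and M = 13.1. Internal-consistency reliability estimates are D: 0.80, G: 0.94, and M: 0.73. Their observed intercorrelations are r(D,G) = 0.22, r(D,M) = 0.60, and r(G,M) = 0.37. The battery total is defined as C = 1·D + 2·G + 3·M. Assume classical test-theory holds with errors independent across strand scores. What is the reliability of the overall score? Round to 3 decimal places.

Var(C) = 5.3² + 2²·8.2² + 3²·13.1² + 2·[2·5.3·8.2·0.22 + 3·5.3·13.1·0.60 + 6·8.2·13.1·0.37] = 1841.54 + 765.138 = 2606.68.
Because errors are independent across components, Cov(Tᵢ,Tⱼ) = Cov(Xᵢ,Xⱼ); the off-diagonal part of the true-score variance is the same as above.
True-score variance = [5.3²·0.80 + 2²·8.2²·0.94 + 3²·13.1²·0.73] + 765.138 = 1402.77 + 765.138 = 2167.91.
Reliability = 2167.91 / 2606.68 = 0.832.

0.832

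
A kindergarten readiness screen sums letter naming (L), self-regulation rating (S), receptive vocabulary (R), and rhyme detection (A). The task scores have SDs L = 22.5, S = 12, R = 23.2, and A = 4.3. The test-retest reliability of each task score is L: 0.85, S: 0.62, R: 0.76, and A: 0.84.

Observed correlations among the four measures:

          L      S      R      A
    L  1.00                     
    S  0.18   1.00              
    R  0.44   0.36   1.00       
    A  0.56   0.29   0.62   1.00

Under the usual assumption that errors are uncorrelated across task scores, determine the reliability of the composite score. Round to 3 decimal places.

0.882

Var(L+S+R+A) = 22.5² + 12² + 23.2² + 4.3² + 2·[22.5·12·0.18 + 22.5·23.2·0.44 + 22.5·4.3·0.56 + 12·23.2·0.36 + 12·4.3·0.29 + 23.2·4.3·0.62] = 1206.98 + 1019 = 2225.98.
Under uncorrelated errors the observed covariances equal the true-score covariances, so only the own-variance terms attenuate.
True-score variance = [22.5²·0.85 + 12²·0.62 + 23.2²·0.76 + 4.3²·0.84] + 1019 = 944.187 + 1019 = 1963.18.
Reliability = 1963.18 / 2225.98 = 0.882.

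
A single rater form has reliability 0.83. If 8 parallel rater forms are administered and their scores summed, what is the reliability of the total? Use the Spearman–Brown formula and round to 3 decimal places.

ρ_k = kρ / (1 + (k−1)ρ) = 8·0.83 / (1 + 7·0.83) = 6.640 / 6.810 = 0.975.

0.975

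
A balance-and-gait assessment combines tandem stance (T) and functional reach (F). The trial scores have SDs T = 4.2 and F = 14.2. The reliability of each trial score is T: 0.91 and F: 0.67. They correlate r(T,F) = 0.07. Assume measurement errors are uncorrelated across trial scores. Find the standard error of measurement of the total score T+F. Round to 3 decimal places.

Var(total) = 219.28 + 8.3496 = 227.63.
True-score variance = 151.151 + 8.3496 = 159.501, so reliability = 0.7007.
Error variance = 227.63 − 159.501 = 68.1288; SEM = √68.1288 = 8.254.

8.254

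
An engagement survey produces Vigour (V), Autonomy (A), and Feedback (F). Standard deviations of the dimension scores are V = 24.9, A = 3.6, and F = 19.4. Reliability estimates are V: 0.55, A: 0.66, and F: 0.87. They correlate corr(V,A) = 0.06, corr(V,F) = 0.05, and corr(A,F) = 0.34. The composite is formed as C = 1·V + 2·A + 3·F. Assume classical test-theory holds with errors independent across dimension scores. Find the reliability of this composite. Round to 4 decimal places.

Var(C) = 24.9² + 2²·3.6² + 3²·19.4² + 2·[2·24.9·3.6·0.06 + 3·24.9·19.4·0.05 + 6·3.6·19.4·0.34] = 4059.09 + 451.379 = 4510.47.
Under uncorrelated errors the observed covariances equal the true-score covariances, so only the own-variance terms attenuate.
True-score variance = [24.9²·0.55 + 2²·3.6²·0.66 + 3²·19.4²·0.87] + 451.379 = 3322.12 + 451.379 = 3773.5.
Reliability = 3773.5 / 4510.47 = 0.8366.

0.8366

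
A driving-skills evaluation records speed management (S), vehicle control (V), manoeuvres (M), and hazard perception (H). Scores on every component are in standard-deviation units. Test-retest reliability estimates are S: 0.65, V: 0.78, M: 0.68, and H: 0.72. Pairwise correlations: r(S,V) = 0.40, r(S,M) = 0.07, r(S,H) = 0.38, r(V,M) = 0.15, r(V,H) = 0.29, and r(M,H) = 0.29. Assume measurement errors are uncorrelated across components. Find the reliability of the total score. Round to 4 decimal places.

0.8366

Var(S+V+M+H) = 4 + 2·[0.40 + 0.07 + 0.38 + 0.15 + 0.29 + 0.29] = 4 + 3.16 = 7.16.
With uncorrelated errors the cross-covariances are all true-score covariance, so they carry over unchanged; only the diagonal terms shrink to ρᵢσᵢ².
True-score variance = [0.65 + 0.78 + 0.68 + 0.72] + 3.16 = 2.83 + 3.16 = 5.99.
Reliability = 5.99 / 7.16 = 0.8366.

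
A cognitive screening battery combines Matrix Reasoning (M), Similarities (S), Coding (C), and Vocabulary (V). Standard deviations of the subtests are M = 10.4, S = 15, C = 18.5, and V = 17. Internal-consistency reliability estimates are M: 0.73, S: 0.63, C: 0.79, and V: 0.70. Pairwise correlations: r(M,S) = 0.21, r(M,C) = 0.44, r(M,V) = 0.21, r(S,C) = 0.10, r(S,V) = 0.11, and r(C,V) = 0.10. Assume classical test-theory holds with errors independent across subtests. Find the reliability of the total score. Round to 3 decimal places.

Var(M+S+C+V) = 10.4² + 15² + 18.5² + 17² + 2·[10.4·15·0.21 + 10.4·18.5·0.44 + 10.4·17·0.21 + 15·18.5·0.10 + 15·17·0.11 + 18.5·17·0.10] = 964.41 + 483.588 = 1448.
Under uncorrelated errors the observed covariances equal the true-score covariances, so only the own-variance terms attenuate.
True-score variance = [10.4²·0.73 + 15²·0.63 + 18.5²·0.79 + 17²·0.70] + 483.588 = 693.384 + 483.588 = 1176.97.
Reliability = 1176.97 / 1448 = 0.813.

0.813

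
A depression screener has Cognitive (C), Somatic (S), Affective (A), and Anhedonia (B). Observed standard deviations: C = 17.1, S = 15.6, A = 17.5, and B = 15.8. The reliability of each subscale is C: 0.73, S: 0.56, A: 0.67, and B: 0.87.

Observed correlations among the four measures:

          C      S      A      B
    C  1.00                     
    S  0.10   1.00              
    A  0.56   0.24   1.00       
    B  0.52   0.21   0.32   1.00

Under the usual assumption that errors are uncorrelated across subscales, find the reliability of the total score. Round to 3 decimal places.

0.853

Var(C+S+A+B) = 17.1² + 15.6² + 17.5² + 15.8² + 2·[17.1·15.6·0.10 + 17.1·17.5·0.56 + 17.1·15.8·0.52 + 15.6·17.5·0.24 + 15.6·15.8·0.21 + 17.5·15.8·0.32] = 1091.66 + 1081.02 = 2172.68.
With uncorrelated errors the cross-covariances are all true-score covariance, so they carry over unchanged; only the diagonal terms shrink to ρᵢσᵢ².
True-score variance = [17.1²·0.73 + 15.6²·0.56 + 17.5²·0.67 + 15.8²·0.87] + 1081.02 = 772.115 + 1081.02 = 1853.14.
Reliability = 1853.14 / 2172.68 = 0.853.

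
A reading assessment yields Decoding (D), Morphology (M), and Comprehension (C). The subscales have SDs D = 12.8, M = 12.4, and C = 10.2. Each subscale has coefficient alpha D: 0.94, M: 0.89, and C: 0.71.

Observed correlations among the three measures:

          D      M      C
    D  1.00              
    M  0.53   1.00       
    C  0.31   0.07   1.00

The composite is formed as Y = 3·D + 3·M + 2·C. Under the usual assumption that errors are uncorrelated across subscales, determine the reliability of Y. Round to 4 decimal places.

Var(Y) = 3²·12.8² + 3²·12.4² + 2²·10.2² + 2·[9·12.8·12.4·0.53 + 6·12.8·10.2·0.31 + 6·12.4·10.2·0.07] = 3274.56 + 2106.12 = 5380.68.
Under uncorrelated errors the observed covariances equal the true-score covariances, so only the own-variance terms attenuate.
True-score variance = [3²·12.8²·0.94 + 3²·12.4²·0.89 + 2²·10.2²·0.71] + 2106.12 = 2913.18 + 2106.12 = 5019.29.
Reliability = 5019.29 / 5380.68 = 0.9328.

0.9328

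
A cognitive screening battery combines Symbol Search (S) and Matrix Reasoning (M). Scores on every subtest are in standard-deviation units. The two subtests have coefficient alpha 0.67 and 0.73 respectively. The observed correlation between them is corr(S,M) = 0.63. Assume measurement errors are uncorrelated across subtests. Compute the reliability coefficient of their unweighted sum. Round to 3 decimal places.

Var(S+M) = 2 + 2·[0.63] = 2 + 1.26 = 3.26.
With uncorrelated errors the cross-covariances are all true-score covariance, so they carry over unchanged; only the diagonal terms shrink to ρᵢσᵢ².
True-score variance = [0.67 + 0.73] + 1.26 = 1.4 + 1.26 = 2.66.
Reliability = 2.66 / 3.26 = 0.816.

0.816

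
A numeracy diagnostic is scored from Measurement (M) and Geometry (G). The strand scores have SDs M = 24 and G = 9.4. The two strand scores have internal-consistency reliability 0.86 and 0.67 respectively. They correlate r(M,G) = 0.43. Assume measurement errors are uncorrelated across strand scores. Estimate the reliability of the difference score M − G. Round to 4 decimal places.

0.7666

Var(M−G) = 24² + 9.4² − 2·24·9.4·0.43 = 664.36 − 194.016 = 470.344.
Because errors are independent across components, Cov(Tᵢ,Tⱼ) = Cov(Xᵢ,Xⱼ); the off-diagonal part of the true-score variance is the same as above.
True-score variance = [24²·0.86 + 9.4²·0.67] − 194.016 = 554.561 − 194.016 = 360.545.
Reliability = 360.545 / 470.344 = 0.7666.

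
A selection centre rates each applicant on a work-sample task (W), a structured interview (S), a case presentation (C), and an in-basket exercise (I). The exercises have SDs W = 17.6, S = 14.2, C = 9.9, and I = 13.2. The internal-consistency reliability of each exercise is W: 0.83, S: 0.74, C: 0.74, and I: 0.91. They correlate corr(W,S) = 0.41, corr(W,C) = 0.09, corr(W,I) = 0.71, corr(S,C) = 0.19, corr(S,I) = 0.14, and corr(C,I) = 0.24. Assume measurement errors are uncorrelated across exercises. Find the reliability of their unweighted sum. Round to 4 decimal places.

Var(W+S+C+I) = 17.6² + 14.2² + 9.9² + 13.2² + 2·[17.6·14.2·0.41 + 17.6·9.9·0.09 + 17.6·13.2·0.71 + 14.2·9.9·0.19 + 14.2·13.2·0.14 + 9.9·13.2·0.24] = 783.65 + 734.822 = 1518.47.
Because errors are independent across components, Cov(Tᵢ,Tⱼ) = Cov(Xᵢ,Xⱼ); the off-diagonal part of the true-score variance is the same as above.
True-score variance = [17.6²·0.83 + 14.2²·0.74 + 9.9²·0.74 + 13.2²·0.91] + 734.822 = 637.4 + 734.822 = 1372.22.
Reliability = 1372.22 / 1518.47 = 0.9037.

0.9037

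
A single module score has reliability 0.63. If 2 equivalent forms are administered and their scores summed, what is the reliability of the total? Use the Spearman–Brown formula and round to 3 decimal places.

ρ_k = kρ / (1 + (k−1)ρ) = 2·0.63 / (1 + 1·0.63) = 1.260 / 1.630 = 0.773.

0.773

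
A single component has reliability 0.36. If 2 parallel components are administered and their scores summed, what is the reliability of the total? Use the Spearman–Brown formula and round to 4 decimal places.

0.5294

ρ_k = kρ / (1 + (k−1)ρ) = 2·0.36 / (1 + 1·0.36) = 0.720 / 1.360 = 0.5294.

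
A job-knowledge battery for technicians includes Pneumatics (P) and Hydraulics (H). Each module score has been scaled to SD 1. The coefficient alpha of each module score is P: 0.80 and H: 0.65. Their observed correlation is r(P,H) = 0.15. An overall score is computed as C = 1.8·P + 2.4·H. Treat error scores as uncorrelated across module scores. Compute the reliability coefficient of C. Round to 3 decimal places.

Var(C) = 1.8² + 2.4² + 2·[4.32·0.15] = 9 + 1.296 = 10.296.
Under uncorrelated errors the observed covariances equal the true-score covariances, so only the own-variance terms attenuate.
True-score variance = [1.8²·0.80 + 2.4²·0.65] + 1.296 = 6.336 + 1.296 = 7.632.
Reliability = 7.632 / 10.296 = 0.741.

0.741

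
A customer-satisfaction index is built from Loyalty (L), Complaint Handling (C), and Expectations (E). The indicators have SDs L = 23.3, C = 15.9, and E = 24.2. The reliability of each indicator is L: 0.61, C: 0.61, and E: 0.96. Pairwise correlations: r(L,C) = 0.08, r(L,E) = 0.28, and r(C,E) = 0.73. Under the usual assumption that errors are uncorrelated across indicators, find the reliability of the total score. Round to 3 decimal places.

0.856

Var(L+C+E) = 23.3² + 15.9² + 24.2² + 2·[23.3·15.9·0.08 + 23.3·24.2·0.28 + 15.9·24.2·0.73] = 1381.34 + 936.816 = 2318.16.
Because errors are independent across components, Cov(Tᵢ,Tⱼ) = Cov(Xᵢ,Xⱼ); the off-diagonal part of the true-score variance is the same as above.
True-score variance = [23.3²·0.61 + 15.9²·0.61 + 24.2²·0.96] + 936.816 = 1047.59 + 936.816 = 1984.41.
Reliability = 1984.41 / 2318.16 = 0.856.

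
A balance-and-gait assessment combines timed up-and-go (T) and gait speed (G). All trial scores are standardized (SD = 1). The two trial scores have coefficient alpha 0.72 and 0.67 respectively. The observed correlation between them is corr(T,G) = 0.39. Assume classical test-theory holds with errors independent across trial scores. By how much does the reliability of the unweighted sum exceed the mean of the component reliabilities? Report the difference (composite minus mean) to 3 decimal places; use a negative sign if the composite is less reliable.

Var(sum) = 2 + 0.78 = 2.78; true-score variance = 1.39 + 0.78 = 2.17; composite reliability = 0.7806.
Mean component reliability = 0.6950.
Difference = 0.7806 − 0.6950 = 0.086.

0.086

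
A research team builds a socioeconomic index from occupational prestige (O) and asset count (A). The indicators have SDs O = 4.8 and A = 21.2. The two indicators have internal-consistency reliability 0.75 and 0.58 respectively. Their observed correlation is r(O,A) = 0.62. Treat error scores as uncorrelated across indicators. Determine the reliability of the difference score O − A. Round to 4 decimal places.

Var(O−A) = 4.8² + 21.2² − 2·4.8·21.2·0.62 = 472.48 − 126.182 = 346.298.
With uncorrelated errors the cross-covariances are all true-score covariance, so they carry over unchanged; only the diagonal terms shrink to ρᵢσᵢ².
True-score variance = [4.8²·0.75 + 21.2²·0.58] − 126.182 = 277.955 − 126.182 = 151.773.
Reliability = 151.773 / 346.298 = 0.4383.

0.4383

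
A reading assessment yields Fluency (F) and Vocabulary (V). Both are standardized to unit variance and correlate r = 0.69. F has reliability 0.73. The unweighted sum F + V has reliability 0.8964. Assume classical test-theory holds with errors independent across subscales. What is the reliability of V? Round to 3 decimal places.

0.920

Var(F+V) = 2 + 2·0.69 = 3.380.
True-score variance = ρ_F + ρ_V + 2·0.69, so 0.8964 = (0.73 + ρ_V + 1.38) / 3.380.
ρ_V = 0.8964·3.380 − 0.73 − 1.38 = 0.920.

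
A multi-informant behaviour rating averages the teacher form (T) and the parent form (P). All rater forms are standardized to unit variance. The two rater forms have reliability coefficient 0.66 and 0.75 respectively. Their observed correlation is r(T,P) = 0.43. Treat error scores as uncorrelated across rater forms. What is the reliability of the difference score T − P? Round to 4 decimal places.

0.4825

Var(T−P) = 1 + 1 − 2·0.43 = 2 − 0.86 = 1.14.
Because errors are independent across components, Cov(Tᵢ,Tⱼ) = Cov(Xᵢ,Xⱼ); the off-diagonal part of the true-score variance is the same as above.
True-score variance = [0.66 + 0.75] − 0.86 = 1.41 − 0.86 = 0.55.
Reliability = 0.55 / 1.14 = 0.4825.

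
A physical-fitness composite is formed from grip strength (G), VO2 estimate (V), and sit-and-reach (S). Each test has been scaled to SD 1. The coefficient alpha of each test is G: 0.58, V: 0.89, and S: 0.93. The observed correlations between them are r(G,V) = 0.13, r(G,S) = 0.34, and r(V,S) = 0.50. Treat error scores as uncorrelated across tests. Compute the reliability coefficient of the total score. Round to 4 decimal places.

0.8785

Var(G+V+S) = 3 + 2·[0.13 + 0.34 + 0.50] = 3 + 1.94 = 4.94.
Under uncorrelated errors the observed covariances equal the true-score covariances, so only the own-variance terms attenuate.
True-score variance = [0.58 + 0.89 + 0.93] + 1.94 = 2.4 + 1.94 = 4.34.
Reliability = 4.34 / 4.94 = 0.8785.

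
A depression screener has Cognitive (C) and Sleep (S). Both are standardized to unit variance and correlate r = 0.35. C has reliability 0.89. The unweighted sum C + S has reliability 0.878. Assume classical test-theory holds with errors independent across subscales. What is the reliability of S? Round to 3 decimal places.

0.781

Var(C+S) = 2 + 2·0.35 = 2.700.
True-score variance = ρ_C + ρ_S + 2·0.35, so 0.878 = (0.89 + ρ_S + 0.70) / 2.700.
ρ_S = 0.878·2.700 − 0.89 − 0.70 = 0.781.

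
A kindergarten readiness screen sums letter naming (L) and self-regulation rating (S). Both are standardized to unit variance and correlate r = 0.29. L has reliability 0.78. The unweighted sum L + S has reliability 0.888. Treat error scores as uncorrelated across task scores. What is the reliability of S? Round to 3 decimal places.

Var(L+S) = 2 + 2·0.29 = 2.580.
True-score variance = ρ_L + ρ_S + 2·0.29, so 0.888 = (0.78 + ρ_S + 0.58) / 2.580.
ρ_S = 0.888·2.580 − 0.78 − 0.58 = 0.931.

0.931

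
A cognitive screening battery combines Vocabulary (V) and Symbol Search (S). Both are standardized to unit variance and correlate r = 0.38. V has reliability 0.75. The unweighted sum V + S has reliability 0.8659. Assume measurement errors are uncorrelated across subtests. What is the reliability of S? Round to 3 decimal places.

Var(V+S) = 2 + 2·0.38 = 2.760.
True-score variance = ρ_V + ρ_S + 2·0.38, so 0.8659 = (0.75 + ρ_S + 0.76) / 2.760.
ρ_S = 0.8659·2.760 − 0.75 − 0.76 = 0.880.

0.880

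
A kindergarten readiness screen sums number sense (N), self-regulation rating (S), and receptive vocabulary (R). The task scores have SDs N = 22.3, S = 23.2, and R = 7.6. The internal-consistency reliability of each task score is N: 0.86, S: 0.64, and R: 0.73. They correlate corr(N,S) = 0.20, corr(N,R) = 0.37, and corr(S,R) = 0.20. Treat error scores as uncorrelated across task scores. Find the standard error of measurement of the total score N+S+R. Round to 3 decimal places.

Var(total) = 1093.29 + 402.887 = 1496.18.
True-score variance = 814.308 + 402.887 = 1217.2, so reliability = 0.8135.
Error variance = 1496.18 − 1217.2 = 278.982; SEM = √278.982 = 16.703.

16.703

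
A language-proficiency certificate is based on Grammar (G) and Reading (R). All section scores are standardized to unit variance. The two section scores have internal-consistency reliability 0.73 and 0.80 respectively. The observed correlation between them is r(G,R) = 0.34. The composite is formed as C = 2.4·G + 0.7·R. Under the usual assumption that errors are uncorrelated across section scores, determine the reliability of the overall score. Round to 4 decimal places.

Var(C) = 2.4² + 0.7² + 2·[1.68·0.34] = 6.25 + 1.1424 = 7.3924.
Under uncorrelated errors the observed covariances equal the true-score covariances, so only the own-variance terms attenuate.
True-score variance = [2.4²·0.73 + 0.7²·0.80] + 1.1424 = 4.5968 + 1.1424 = 5.7392.
Reliability = 5.7392 / 7.3924 = 0.7764.

0.7764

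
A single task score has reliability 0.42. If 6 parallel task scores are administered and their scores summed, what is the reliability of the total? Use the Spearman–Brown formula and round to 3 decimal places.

ρ_k = kρ / (1 + (k−1)ρ) = 6·0.42 / (1 + 5·0.42) = 2.520 / 3.100 = 0.813.

0.813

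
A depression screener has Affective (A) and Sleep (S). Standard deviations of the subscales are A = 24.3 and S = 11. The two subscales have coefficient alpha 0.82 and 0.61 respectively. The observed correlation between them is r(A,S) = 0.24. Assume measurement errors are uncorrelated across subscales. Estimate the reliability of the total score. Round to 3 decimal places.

0.817

Var(A+S) = 24.3² + 11² + 2·[24.3·11·0.24] = 711.49 + 128.304 = 839.794.
Under uncorrelated errors the observed covariances equal the true-score covariances, so only the own-variance terms attenuate.
True-score variance = [24.3²·0.82 + 11²·0.61] + 128.304 = 558.012 + 128.304 = 686.316.
Reliability = 686.316 / 839.794 = 0.817.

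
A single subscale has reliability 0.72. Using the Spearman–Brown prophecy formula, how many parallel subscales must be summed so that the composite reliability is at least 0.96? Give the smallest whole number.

10

k ≥ ρ*(1−ρ₁)/(ρ₁(1−ρ*)) = 0.96·0.28 / (0.72·0.04) = 9.333.
Smallest integer k = 10.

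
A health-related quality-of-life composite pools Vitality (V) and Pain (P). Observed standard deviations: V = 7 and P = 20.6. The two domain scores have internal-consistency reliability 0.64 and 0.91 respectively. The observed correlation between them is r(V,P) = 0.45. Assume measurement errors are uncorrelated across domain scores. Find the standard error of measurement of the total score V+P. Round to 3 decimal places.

Var(total) = 473.36 + 129.78 = 603.14.
True-score variance = 417.528 + 129.78 = 547.308, so reliability = 0.9074.
Error variance = 603.14 − 547.308 = 55.8324; SEM = √55.8324 = 7.472.

7.472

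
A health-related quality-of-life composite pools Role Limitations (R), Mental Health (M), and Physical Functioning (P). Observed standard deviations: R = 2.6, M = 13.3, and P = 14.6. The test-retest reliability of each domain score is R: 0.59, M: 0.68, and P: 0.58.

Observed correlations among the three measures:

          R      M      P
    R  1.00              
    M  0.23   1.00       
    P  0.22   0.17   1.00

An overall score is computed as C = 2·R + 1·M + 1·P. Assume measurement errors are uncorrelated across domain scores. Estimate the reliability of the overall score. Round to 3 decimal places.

0.713

Var(C) = 2²·2.6² + 13.3² + 14.6² + 2·[2·2.6·13.3·0.23 + 2·2.6·14.6·0.22 + 13.3·14.6·0.17] = 417.09 + 131.24 = 548.33.
Because errors are independent across components, Cov(Tᵢ,Tⱼ) = Cov(Xᵢ,Xⱼ); the off-diagonal part of the true-score variance is the same as above.
True-score variance = [2²·2.6²·0.59 + 13.3²·0.68 + 14.6²·0.58] + 131.24 = 259.872 + 131.24 = 391.111.
Reliability = 391.111 / 548.33 = 0.713.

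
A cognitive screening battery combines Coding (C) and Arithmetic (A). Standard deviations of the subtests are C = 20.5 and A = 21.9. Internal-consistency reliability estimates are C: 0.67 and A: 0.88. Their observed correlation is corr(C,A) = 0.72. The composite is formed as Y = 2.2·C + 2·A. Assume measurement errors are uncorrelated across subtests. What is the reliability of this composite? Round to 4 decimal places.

0.8674

Var(Y) = 2.2²·20.5² + 2²·21.9² + 2·[4.4·20.5·21.9·0.72] = 3952.45 + 2844.55 = 6797.
Because errors are independent across components, Cov(Tᵢ,Tⱼ) = Cov(Xᵢ,Xⱼ); the off-diagonal part of the true-score variance is the same as above.
True-score variance = [2.2²·20.5²·0.67 + 2²·21.9²·0.88] + 2844.55 = 3051.01 + 2844.55 = 5895.56.
Reliability = 5895.56 / 6797 = 0.8674.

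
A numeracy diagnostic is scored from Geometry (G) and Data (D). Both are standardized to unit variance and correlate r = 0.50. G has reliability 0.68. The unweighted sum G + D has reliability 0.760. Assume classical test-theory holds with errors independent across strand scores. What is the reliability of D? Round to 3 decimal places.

0.600

Var(G+D) = 2 + 2·0.50 = 3.000.
True-score variance = ρ_G + ρ_D + 2·0.50, so 0.760 = (0.68 + ρ_D + 1.00) / 3.000.
ρ_D = 0.760·3.000 − 0.68 − 1.00 = 0.600.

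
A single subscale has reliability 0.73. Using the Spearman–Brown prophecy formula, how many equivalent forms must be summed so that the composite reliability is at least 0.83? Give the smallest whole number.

k ≥ ρ*(1−ρ₁)/(ρ₁(1−ρ*)) = 0.83·0.27 / (0.73·0.17) = 1.806.
Smallest integer k = 2.

2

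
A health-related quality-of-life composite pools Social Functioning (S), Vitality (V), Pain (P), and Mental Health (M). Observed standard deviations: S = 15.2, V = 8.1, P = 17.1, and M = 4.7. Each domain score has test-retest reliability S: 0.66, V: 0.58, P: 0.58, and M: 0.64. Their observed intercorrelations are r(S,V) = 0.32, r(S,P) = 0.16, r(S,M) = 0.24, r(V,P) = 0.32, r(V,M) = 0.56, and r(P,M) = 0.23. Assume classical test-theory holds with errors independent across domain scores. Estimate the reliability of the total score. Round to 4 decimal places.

0.7572

Var(S+V+P+M) = 15.2² + 8.1² + 17.1² + 4.7² + 2·[15.2·8.1·0.32 + 15.2·17.1·0.16 + 15.2·4.7·0.24 + 8.1·17.1·0.32 + 8.1·4.7·0.56 + 17.1·4.7·0.23] = 611.15 + 364.517 = 975.667.
Under uncorrelated errors the observed covariances equal the true-score covariances, so only the own-variance terms attenuate.
True-score variance = [15.2²·0.66 + 8.1²·0.58 + 17.1²·0.58 + 4.7²·0.64] + 364.517 = 374.276 + 364.517 = 738.793.
Reliability = 738.793 / 975.667 = 0.7572.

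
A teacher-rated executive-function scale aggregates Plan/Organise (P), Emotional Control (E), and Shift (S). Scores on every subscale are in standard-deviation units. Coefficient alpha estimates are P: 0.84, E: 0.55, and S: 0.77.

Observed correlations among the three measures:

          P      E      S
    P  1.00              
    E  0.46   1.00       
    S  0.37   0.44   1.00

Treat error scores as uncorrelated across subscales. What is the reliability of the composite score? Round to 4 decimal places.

Var(P+E+S) = 3 + 2·[0.46 + 0.37 + 0.44] = 3 + 2.54 = 5.54.
Under uncorrelated errors the observed covariances equal the true-score covariances, so only the own-variance terms attenuate.
True-score variance = [0.84 + 0.55 + 0.77] + 2.54 = 2.16 + 2.54 = 4.7.
Reliability = 4.7 / 5.54 = 0.8484.

0.8484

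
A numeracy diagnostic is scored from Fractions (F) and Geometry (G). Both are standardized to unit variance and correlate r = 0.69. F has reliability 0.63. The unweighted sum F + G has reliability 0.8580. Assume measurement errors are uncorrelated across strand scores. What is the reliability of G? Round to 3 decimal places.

0.890

Var(F+G) = 2 + 2·0.69 = 3.380.
True-score variance = ρ_F + ρ_G + 2·0.69, so 0.8580 = (0.63 + ρ_G + 1.38) / 3.380.
ρ_G = 0.8580·3.380 − 0.63 − 1.38 = 0.890.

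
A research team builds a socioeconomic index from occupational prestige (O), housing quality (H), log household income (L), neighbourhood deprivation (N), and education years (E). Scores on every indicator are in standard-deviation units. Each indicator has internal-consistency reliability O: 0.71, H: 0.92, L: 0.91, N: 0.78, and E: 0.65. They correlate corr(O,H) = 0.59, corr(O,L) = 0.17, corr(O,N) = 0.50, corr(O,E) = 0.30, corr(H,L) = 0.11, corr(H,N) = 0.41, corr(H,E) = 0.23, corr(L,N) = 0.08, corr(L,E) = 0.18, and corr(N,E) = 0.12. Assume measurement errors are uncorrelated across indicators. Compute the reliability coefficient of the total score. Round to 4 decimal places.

0.9008

Var(O+H+L+N+E) = 5 + 2·[0.59 + 0.17 + 0.50 + 0.30 + 0.11 + 0.41 + 0.23 + 0.08 + 0.18 + 0.12] = 5 + 5.38 = 10.38.
Because errors are independent across components, Cov(Tᵢ,Tⱼ) = Cov(Xᵢ,Xⱼ); the off-diagonal part of the true-score variance is the same as above.
True-score variance = [0.71 + 0.92 + 0.91 + 0.78 + 0.65] + 5.38 = 3.97 + 5.38 = 9.35.
Reliability = 9.35 / 10.38 = 0.9008.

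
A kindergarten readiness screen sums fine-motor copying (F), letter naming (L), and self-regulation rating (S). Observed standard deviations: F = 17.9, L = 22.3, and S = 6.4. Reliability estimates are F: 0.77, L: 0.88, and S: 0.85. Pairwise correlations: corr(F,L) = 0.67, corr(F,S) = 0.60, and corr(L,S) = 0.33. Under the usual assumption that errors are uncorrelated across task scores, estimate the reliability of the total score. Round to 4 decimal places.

0.9142

Var(F+L+S) = 17.9² + 22.3² + 6.4² + 2·[17.9·22.3·0.67 + 17.9·6.4·0.60 + 22.3·6.4·0.33] = 858.66 + 766.555 = 1625.21.
Because errors are independent across components, Cov(Tᵢ,Tⱼ) = Cov(Xᵢ,Xⱼ); the off-diagonal part of the true-score variance is the same as above.
True-score variance = [17.9²·0.77 + 22.3²·0.88 + 6.4²·0.85] + 766.555 = 719.147 + 766.555 = 1485.7.
Reliability = 1485.7 / 1625.21 = 0.9142.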